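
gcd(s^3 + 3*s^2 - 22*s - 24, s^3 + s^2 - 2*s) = 1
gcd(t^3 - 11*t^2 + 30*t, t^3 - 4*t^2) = t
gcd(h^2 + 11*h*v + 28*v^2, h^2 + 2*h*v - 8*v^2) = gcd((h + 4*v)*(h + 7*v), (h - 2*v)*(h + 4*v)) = h + 4*v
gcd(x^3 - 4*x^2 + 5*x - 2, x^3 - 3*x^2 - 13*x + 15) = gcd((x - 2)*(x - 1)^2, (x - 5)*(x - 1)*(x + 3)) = x - 1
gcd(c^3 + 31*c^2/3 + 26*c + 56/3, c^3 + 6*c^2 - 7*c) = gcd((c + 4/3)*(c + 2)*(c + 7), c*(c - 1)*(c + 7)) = c + 7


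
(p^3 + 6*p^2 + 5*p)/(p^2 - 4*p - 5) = p*(p + 5)/(p - 5)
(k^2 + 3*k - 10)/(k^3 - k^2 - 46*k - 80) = (k - 2)/(k^2 - 6*k - 16)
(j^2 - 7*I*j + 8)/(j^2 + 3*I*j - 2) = (j - 8*I)/(j + 2*I)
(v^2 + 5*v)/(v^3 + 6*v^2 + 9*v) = (v + 5)/(v^2 + 6*v + 9)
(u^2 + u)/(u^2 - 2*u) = (u + 1)/(u - 2)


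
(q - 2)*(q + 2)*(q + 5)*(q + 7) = q^4 + 12*q^3 + 31*q^2 - 48*q - 140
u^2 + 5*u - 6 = (u - 1)*(u + 6)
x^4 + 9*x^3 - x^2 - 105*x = x*(x - 3)*(x + 5)*(x + 7)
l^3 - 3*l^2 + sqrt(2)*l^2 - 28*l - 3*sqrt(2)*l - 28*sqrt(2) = (l - 7)*(l + 4)*(l + sqrt(2))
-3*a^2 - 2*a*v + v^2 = (-3*a + v)*(a + v)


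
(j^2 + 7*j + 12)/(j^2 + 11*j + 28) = (j + 3)/(j + 7)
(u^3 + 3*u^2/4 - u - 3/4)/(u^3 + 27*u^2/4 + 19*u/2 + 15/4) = (u - 1)/(u + 5)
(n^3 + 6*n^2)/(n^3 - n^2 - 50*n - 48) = n^2/(n^2 - 7*n - 8)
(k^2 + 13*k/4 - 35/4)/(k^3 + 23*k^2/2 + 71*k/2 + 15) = (4*k - 7)/(2*(2*k^2 + 13*k + 6))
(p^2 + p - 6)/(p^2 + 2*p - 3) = (p - 2)/(p - 1)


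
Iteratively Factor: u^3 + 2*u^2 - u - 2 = (u + 1)*(u^2 + u - 2) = (u - 1)*(u + 1)*(u + 2)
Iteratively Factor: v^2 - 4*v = (v)*(v - 4)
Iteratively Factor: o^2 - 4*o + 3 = (o - 1)*(o - 3)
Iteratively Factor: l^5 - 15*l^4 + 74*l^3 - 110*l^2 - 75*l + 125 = (l + 1)*(l^4 - 16*l^3 + 90*l^2 - 200*l + 125) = (l - 5)*(l + 1)*(l^3 - 11*l^2 + 35*l - 25) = (l - 5)^2*(l + 1)*(l^2 - 6*l + 5) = (l - 5)^3*(l + 1)*(l - 1)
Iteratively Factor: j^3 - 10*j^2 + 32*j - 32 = (j - 2)*(j^2 - 8*j + 16) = (j - 4)*(j - 2)*(j - 4)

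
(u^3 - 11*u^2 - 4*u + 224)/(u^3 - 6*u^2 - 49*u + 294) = (u^2 - 4*u - 32)/(u^2 + u - 42)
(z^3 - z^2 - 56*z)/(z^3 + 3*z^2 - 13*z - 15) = z*(z^2 - z - 56)/(z^3 + 3*z^2 - 13*z - 15)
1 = 1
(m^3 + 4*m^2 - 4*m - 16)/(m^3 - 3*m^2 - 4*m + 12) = (m + 4)/(m - 3)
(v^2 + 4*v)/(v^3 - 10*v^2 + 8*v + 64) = v*(v + 4)/(v^3 - 10*v^2 + 8*v + 64)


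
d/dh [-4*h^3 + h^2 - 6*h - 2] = -12*h^2 + 2*h - 6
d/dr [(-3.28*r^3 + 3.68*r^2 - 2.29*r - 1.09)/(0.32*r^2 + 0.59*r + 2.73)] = (-1.0496*r^4 - 3.8704*r^3 - 23.9592*r^2 + 20.7904*r - 5.6086)/(0.1024*r^4 + 0.3776*r^3 + 2.0953*r^2 + 3.2214*r + 7.4529)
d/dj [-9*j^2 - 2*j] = -18*j - 2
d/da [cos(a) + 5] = -sin(a)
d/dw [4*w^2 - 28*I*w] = 8*w - 28*I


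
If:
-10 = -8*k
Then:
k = 5/4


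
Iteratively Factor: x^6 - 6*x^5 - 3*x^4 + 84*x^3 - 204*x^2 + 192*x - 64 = (x - 2)*(x^5 - 4*x^4 - 11*x^3 + 62*x^2 - 80*x + 32) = (x - 2)^2*(x^4 - 2*x^3 - 15*x^2 + 32*x - 16) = (x - 2)^2*(x - 1)*(x^3 - x^2 - 16*x + 16) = (x - 2)^2*(x - 1)*(x + 4)*(x^2 - 5*x + 4) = (x - 2)^2*(x - 1)^2*(x + 4)*(x - 4)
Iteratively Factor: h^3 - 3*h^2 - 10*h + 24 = (h - 4)*(h^2 + h - 6) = (h - 4)*(h - 2)*(h + 3)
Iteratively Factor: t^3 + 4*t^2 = (t)*(t^2 + 4*t) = t^2*(t + 4)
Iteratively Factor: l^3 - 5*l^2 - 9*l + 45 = (l - 5)*(l^2 - 9) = (l - 5)*(l - 3)*(l + 3)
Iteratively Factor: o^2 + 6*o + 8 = (o + 2)*(o + 4)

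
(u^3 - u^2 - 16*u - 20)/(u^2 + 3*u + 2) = (u^2 - 3*u - 10)/(u + 1)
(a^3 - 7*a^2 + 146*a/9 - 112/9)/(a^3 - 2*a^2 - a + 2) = (a^2 - 5*a + 56/9)/(a^2 - 1)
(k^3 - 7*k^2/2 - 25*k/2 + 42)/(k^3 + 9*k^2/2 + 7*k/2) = (k^2 - 7*k + 12)/(k*(k + 1))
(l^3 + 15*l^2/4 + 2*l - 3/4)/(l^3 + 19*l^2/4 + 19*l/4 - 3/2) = (l + 1)/(l + 2)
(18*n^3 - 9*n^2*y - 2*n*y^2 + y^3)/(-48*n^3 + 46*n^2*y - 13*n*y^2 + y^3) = (3*n + y)/(-8*n + y)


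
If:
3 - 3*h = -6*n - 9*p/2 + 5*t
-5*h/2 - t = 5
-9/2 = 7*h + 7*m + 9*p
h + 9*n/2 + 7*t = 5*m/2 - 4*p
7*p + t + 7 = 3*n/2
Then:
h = -21347/7668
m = 69401/19170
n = 69481/115020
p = -44111/38340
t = 30055/15336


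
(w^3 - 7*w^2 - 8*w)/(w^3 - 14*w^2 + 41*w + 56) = w/(w - 7)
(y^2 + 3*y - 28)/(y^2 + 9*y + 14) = (y - 4)/(y + 2)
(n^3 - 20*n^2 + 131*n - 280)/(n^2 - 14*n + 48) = (n^2 - 12*n + 35)/(n - 6)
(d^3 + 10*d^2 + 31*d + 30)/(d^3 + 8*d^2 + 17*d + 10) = (d + 3)/(d + 1)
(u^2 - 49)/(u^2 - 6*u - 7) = (u + 7)/(u + 1)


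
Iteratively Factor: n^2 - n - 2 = (n - 2)*(n + 1)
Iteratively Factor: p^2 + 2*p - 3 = (p - 1)*(p + 3)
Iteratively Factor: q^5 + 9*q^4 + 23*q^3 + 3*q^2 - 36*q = (q + 3)*(q^4 + 6*q^3 + 5*q^2 - 12*q) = (q + 3)^2*(q^3 + 3*q^2 - 4*q) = q*(q + 3)^2*(q^2 + 3*q - 4) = q*(q - 1)*(q + 3)^2*(q + 4)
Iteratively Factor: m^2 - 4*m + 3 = (m - 1)*(m - 3)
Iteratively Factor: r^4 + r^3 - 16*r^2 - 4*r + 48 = (r - 3)*(r^3 + 4*r^2 - 4*r - 16) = (r - 3)*(r + 2)*(r^2 + 2*r - 8) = (r - 3)*(r - 2)*(r + 2)*(r + 4)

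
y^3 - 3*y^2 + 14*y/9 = y*(y - 7/3)*(y - 2/3)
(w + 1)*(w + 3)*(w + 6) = w^3 + 10*w^2 + 27*w + 18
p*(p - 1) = p^2 - p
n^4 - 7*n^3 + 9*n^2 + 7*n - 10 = (n - 5)*(n - 2)*(n - 1)*(n + 1)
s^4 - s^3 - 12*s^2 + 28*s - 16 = (s - 2)^2*(s - 1)*(s + 4)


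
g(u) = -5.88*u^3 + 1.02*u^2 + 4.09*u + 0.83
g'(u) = -17.64*u^2 + 2.04*u + 4.09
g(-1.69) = 25.21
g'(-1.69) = -49.74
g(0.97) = 0.39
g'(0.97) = -10.53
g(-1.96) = 41.01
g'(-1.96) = -67.67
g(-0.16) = 0.23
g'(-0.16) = 3.31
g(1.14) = -1.89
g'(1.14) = -16.51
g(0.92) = 0.88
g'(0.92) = -8.96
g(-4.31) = 472.92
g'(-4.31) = -332.38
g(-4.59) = 572.16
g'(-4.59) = -376.91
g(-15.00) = 20013.98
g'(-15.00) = -3995.51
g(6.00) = -1207.99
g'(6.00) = -618.71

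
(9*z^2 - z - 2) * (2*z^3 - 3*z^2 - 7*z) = 18*z^5 - 29*z^4 - 64*z^3 + 13*z^2 + 14*z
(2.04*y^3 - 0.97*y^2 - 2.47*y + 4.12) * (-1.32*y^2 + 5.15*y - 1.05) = -2.6928*y^5 + 11.7864*y^4 - 3.8771*y^3 - 17.1404*y^2 + 23.8115*y - 4.326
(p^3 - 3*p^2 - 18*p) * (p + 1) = p^4 - 2*p^3 - 21*p^2 - 18*p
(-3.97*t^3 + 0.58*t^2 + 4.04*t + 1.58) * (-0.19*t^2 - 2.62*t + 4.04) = 0.7543*t^5 + 10.2912*t^4 - 18.326*t^3 - 8.5418*t^2 + 12.182*t + 6.3832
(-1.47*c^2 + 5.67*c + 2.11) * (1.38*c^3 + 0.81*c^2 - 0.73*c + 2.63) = -2.0286*c^5 + 6.6339*c^4 + 8.5776*c^3 - 6.2961*c^2 + 13.3718*c + 5.5493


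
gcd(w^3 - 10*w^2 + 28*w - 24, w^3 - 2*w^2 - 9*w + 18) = w - 2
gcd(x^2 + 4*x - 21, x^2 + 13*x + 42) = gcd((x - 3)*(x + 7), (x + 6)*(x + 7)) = x + 7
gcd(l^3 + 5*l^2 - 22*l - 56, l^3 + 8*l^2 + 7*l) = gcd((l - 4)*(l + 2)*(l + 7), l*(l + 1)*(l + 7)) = l + 7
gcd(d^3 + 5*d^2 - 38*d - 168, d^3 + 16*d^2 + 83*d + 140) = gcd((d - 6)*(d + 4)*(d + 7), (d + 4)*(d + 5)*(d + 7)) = d^2 + 11*d + 28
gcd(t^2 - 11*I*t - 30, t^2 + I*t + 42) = t - 6*I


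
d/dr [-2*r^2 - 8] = -4*r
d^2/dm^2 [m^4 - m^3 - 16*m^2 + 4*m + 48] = 12*m^2 - 6*m - 32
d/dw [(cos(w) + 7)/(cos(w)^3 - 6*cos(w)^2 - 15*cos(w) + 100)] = (25*cos(w) + cos(2*w) + 42)*sin(w)/((cos(w) - 5)^3*(cos(w) + 4)^2)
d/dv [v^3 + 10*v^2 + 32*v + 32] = 3*v^2 + 20*v + 32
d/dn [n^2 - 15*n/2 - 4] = 2*n - 15/2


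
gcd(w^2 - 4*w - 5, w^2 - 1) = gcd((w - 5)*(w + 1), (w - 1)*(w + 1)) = w + 1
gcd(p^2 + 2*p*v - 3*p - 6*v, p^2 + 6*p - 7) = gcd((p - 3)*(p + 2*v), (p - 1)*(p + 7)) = 1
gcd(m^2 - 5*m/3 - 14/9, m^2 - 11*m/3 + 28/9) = m - 7/3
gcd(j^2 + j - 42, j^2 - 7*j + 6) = j - 6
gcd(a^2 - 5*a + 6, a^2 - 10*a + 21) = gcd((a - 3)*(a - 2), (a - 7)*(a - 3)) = a - 3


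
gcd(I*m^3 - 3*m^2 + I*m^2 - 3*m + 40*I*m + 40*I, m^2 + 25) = m - 5*I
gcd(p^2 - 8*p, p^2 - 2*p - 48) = p - 8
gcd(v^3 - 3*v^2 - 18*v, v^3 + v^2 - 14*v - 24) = v + 3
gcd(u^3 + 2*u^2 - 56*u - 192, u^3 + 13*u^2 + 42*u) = u + 6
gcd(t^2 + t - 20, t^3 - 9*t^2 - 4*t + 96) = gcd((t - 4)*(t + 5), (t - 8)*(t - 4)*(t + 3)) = t - 4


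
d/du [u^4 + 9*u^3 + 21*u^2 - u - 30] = 4*u^3 + 27*u^2 + 42*u - 1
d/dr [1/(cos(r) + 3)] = sin(r)/(cos(r) + 3)^2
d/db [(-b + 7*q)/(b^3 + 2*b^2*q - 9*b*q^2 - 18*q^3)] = (-b^3 - 2*b^2*q + 9*b*q^2 + 18*q^3 + (b - 7*q)*(3*b^2 + 4*b*q - 9*q^2))/(b^3 + 2*b^2*q - 9*b*q^2 - 18*q^3)^2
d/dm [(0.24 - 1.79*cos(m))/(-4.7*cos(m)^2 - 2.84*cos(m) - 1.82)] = (8.413*cos(m)^2 - 2.256*cos(m) - 3.9394)*sin(m)/(22.09*cos(m)^4 + 26.696*cos(m)^3 + 25.1736*cos(m)^2 + 10.3376*cos(m) + 3.3124)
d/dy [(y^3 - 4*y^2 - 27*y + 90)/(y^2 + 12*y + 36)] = (y^3 + 18*y^2 - 21*y - 342)/(y^3 + 18*y^2 + 108*y + 216)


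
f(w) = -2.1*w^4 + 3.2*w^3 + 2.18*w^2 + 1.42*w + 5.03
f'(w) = -8.4*w^3 + 9.6*w^2 + 4.36*w + 1.42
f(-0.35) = 4.63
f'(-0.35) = 1.43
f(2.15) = 5.09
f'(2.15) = -28.31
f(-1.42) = -10.29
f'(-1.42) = 38.64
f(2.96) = -49.88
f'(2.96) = -119.41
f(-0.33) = 4.66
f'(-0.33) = 1.33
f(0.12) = 5.24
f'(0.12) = 2.07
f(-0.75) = 3.18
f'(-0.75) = 7.09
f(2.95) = -48.70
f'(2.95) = -117.82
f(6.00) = -1938.37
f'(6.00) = -1441.22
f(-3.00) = -236.11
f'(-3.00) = 301.54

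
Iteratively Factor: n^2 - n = (n)*(n - 1)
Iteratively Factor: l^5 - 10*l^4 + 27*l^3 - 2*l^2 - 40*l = (l - 2)*(l^4 - 8*l^3 + 11*l^2 + 20*l) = (l - 2)*(l + 1)*(l^3 - 9*l^2 + 20*l) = (l - 5)*(l - 2)*(l + 1)*(l^2 - 4*l) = l*(l - 5)*(l - 2)*(l + 1)*(l - 4)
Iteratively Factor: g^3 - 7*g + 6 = (g - 2)*(g^2 + 2*g - 3) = (g - 2)*(g + 3)*(g - 1)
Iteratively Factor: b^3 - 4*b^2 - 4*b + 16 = (b - 4)*(b^2 - 4) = (b - 4)*(b + 2)*(b - 2)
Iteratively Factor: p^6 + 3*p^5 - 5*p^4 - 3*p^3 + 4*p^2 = (p)*(p^5 + 3*p^4 - 5*p^3 - 3*p^2 + 4*p) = p*(p + 4)*(p^4 - p^3 - p^2 + p) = p*(p - 1)*(p + 4)*(p^3 - p) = p*(p - 1)^2*(p + 4)*(p^2 + p) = p*(p - 1)^2*(p + 1)*(p + 4)*(p)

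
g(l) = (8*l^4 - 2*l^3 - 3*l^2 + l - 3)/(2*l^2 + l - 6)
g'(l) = (-4*l - 1)*(8*l^4 - 2*l^3 - 3*l^2 + l - 3)/(2*l^2 + l - 6)^2 + (32*l^3 - 6*l^2 - 6*l + 1)/(2*l^2 + l - 6) = (32*l^5 + 20*l^4 - 196*l^3 + 31*l^2 + 48*l - 3)/(4*l^4 + 4*l^3 - 23*l^2 - 12*l + 36)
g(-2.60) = 76.19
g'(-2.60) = 26.38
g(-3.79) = 90.27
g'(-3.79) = -27.79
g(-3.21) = 77.07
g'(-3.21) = -16.45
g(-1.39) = -7.10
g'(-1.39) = 34.20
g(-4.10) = 99.53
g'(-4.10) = -31.80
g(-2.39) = 87.60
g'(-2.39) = 96.92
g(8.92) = 302.34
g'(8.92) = 68.45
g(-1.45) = -9.46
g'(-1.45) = 44.96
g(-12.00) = 625.54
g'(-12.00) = -98.84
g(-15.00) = 958.17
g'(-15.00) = -122.91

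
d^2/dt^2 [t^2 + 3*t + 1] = 2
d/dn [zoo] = 0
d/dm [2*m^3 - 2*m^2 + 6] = 2*m*(3*m - 2)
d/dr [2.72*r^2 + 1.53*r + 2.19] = 5.44*r + 1.53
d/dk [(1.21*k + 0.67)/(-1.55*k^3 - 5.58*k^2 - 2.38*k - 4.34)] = (3.751*k^3 + 9.8673*k^2 + 7.4772*k - 3.6568)/(2.4025*k^6 + 17.298*k^5 + 38.5144*k^4 + 40.0148*k^3 + 54.0988*k^2 + 20.6584*k + 18.8356)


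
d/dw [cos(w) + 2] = -sin(w)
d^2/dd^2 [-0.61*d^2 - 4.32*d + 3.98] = -1.22000000000000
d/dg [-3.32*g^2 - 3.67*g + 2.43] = -6.64*g - 3.67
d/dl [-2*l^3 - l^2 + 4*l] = -6*l^2 - 2*l + 4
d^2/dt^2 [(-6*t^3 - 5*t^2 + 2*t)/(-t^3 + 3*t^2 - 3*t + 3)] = 2*(23*t^6 - 60*t^5 + 81*t^4 + 138*t^3 - 333*t^2 + 216*t + 27)/(t^9 - 9*t^8 + 36*t^7 - 90*t^6 + 162*t^5 - 216*t^4 + 216*t^3 - 162*t^2 + 81*t - 27)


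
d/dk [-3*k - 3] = -3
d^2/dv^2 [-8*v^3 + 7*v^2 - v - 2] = 14 - 48*v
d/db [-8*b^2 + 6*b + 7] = 6 - 16*b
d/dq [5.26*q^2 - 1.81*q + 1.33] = 10.52*q - 1.81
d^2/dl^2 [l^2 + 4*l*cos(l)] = -4*l*cos(l) - 8*sin(l) + 2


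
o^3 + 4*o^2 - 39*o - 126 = (o - 6)*(o + 3)*(o + 7)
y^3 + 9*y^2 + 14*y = y*(y + 2)*(y + 7)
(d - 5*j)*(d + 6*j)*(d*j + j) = d^3*j + d^2*j^2 + d^2*j - 30*d*j^3 + d*j^2 - 30*j^3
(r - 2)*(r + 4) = r^2 + 2*r - 8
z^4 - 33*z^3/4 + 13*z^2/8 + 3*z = z*(z - 8)*(z - 3/4)*(z + 1/2)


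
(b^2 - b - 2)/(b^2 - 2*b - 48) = (-b^2 + b + 2)/(-b^2 + 2*b + 48)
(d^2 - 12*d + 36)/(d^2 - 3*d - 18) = (d - 6)/(d + 3)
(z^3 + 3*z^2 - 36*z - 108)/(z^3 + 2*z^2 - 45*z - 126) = (z - 6)/(z - 7)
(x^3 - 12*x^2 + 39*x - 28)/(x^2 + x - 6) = (x^3 - 12*x^2 + 39*x - 28)/(x^2 + x - 6)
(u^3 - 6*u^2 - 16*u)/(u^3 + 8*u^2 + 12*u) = (u - 8)/(u + 6)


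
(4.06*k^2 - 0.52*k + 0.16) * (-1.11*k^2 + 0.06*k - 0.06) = -4.5066*k^4 + 0.8208*k^3 - 0.4524*k^2 + 0.0408*k - 0.0096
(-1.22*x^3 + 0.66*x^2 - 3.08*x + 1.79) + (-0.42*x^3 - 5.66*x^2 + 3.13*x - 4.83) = -1.64*x^3 - 5.0*x^2 + 0.0499999999999998*x - 3.04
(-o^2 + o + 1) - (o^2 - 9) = -2*o^2 + o + 10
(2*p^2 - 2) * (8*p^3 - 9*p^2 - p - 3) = 16*p^5 - 18*p^4 - 18*p^3 + 12*p^2 + 2*p + 6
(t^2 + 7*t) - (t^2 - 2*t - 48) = 9*t + 48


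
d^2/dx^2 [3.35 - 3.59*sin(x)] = 3.59*sin(x)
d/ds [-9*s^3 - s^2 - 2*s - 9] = -27*s^2 - 2*s - 2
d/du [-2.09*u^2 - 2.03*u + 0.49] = -4.18*u - 2.03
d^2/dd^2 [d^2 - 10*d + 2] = 2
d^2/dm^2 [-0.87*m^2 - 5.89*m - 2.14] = -1.74000000000000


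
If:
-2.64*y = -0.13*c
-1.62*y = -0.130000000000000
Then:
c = 1.63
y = 0.08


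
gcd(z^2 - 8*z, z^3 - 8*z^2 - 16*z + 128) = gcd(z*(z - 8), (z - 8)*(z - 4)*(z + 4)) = z - 8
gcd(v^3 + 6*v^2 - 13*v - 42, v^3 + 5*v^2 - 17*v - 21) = v^2 + 4*v - 21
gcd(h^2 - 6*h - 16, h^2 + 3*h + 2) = h + 2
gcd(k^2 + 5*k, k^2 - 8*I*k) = k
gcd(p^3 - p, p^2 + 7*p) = p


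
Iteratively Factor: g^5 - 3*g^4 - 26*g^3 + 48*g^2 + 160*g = (g + 4)*(g^4 - 7*g^3 + 2*g^2 + 40*g) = (g - 4)*(g + 4)*(g^3 - 3*g^2 - 10*g) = g*(g - 4)*(g + 4)*(g^2 - 3*g - 10) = g*(g - 5)*(g - 4)*(g + 4)*(g + 2)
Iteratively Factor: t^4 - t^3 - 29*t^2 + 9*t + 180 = (t - 3)*(t^3 + 2*t^2 - 23*t - 60) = (t - 3)*(t + 3)*(t^2 - t - 20) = (t - 3)*(t + 3)*(t + 4)*(t - 5)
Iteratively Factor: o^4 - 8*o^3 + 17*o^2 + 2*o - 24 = (o + 1)*(o^3 - 9*o^2 + 26*o - 24) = (o - 3)*(o + 1)*(o^2 - 6*o + 8) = (o - 3)*(o - 2)*(o + 1)*(o - 4)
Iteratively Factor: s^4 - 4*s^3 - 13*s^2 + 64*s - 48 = (s + 4)*(s^3 - 8*s^2 + 19*s - 12) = (s - 3)*(s + 4)*(s^2 - 5*s + 4) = (s - 3)*(s - 1)*(s + 4)*(s - 4)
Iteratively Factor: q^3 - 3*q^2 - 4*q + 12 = (q + 2)*(q^2 - 5*q + 6) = (q - 2)*(q + 2)*(q - 3)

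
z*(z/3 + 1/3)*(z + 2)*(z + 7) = z^4/3 + 10*z^3/3 + 23*z^2/3 + 14*z/3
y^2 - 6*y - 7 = (y - 7)*(y + 1)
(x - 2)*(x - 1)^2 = x^3 - 4*x^2 + 5*x - 2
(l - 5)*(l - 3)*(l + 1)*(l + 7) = l^4 - 42*l^2 + 64*l + 105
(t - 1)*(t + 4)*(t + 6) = t^3 + 9*t^2 + 14*t - 24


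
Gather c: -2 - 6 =-8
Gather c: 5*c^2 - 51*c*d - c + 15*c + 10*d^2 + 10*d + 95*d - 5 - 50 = 5*c^2 + c*(14 - 51*d) + 10*d^2 + 105*d - 55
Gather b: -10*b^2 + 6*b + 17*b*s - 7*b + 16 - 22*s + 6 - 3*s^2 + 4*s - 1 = -10*b^2 + b*(17*s - 1) - 3*s^2 - 18*s + 21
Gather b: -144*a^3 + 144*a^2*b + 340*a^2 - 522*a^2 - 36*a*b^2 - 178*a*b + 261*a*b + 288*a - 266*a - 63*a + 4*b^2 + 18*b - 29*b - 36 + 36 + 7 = -144*a^3 - 182*a^2 - 41*a + b^2*(4 - 36*a) + b*(144*a^2 + 83*a - 11) + 7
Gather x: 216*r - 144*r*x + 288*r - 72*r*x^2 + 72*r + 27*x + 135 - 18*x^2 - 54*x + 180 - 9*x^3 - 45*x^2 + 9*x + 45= 576*r - 9*x^3 + x^2*(-72*r - 63) + x*(-144*r - 18) + 360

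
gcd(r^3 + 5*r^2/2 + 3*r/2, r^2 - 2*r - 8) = 1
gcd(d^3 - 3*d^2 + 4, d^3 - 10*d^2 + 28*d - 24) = d^2 - 4*d + 4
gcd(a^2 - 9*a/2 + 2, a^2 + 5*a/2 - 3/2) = a - 1/2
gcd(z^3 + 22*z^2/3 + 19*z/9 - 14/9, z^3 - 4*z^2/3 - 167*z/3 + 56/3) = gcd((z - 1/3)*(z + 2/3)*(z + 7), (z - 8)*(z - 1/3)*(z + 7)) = z^2 + 20*z/3 - 7/3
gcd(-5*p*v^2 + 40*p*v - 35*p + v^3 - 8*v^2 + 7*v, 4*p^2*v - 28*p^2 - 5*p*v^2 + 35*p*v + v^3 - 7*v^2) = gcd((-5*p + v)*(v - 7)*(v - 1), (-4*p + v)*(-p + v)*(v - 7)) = v - 7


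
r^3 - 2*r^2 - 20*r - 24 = (r - 6)*(r + 2)^2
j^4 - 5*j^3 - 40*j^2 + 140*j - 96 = (j - 8)*(j - 2)*(j - 1)*(j + 6)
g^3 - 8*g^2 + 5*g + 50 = (g - 5)^2*(g + 2)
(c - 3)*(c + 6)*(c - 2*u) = c^3 - 2*c^2*u + 3*c^2 - 6*c*u - 18*c + 36*u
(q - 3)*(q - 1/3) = q^2 - 10*q/3 + 1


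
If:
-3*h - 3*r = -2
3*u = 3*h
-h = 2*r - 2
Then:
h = -2/3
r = 4/3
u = -2/3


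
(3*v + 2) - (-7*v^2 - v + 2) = 7*v^2 + 4*v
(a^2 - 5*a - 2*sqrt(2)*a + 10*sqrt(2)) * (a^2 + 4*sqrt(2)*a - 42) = a^4 - 5*a^3 + 2*sqrt(2)*a^3 - 58*a^2 - 10*sqrt(2)*a^2 + 84*sqrt(2)*a + 290*a - 420*sqrt(2)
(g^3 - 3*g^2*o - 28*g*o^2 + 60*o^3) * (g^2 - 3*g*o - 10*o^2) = g^5 - 6*g^4*o - 29*g^3*o^2 + 174*g^2*o^3 + 100*g*o^4 - 600*o^5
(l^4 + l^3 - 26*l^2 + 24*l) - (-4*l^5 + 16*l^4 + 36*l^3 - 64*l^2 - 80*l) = 4*l^5 - 15*l^4 - 35*l^3 + 38*l^2 + 104*l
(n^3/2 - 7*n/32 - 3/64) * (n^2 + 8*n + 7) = n^5/2 + 4*n^4 + 105*n^3/32 - 115*n^2/64 - 61*n/32 - 21/64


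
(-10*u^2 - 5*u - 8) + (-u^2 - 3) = -11*u^2 - 5*u - 11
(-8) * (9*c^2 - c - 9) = -72*c^2 + 8*c + 72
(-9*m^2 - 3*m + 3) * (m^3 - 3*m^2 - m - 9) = -9*m^5 + 24*m^4 + 21*m^3 + 75*m^2 + 24*m - 27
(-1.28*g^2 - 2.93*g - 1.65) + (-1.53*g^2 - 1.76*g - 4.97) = -2.81*g^2 - 4.69*g - 6.62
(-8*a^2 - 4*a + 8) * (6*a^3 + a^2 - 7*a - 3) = -48*a^5 - 32*a^4 + 100*a^3 + 60*a^2 - 44*a - 24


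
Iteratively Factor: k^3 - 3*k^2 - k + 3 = (k - 3)*(k^2 - 1) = (k - 3)*(k + 1)*(k - 1)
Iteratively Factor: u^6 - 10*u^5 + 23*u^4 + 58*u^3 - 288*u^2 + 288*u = (u - 3)*(u^5 - 7*u^4 + 2*u^3 + 64*u^2 - 96*u) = (u - 4)*(u - 3)*(u^4 - 3*u^3 - 10*u^2 + 24*u) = (u - 4)*(u - 3)*(u - 2)*(u^3 - u^2 - 12*u) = u*(u - 4)*(u - 3)*(u - 2)*(u^2 - u - 12) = u*(u - 4)*(u - 3)*(u - 2)*(u + 3)*(u - 4)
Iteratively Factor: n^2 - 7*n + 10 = (n - 2)*(n - 5)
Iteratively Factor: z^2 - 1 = (z - 1)*(z + 1)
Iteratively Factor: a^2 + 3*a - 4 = (a - 1)*(a + 4)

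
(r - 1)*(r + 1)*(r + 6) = r^3 + 6*r^2 - r - 6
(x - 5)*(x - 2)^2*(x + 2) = x^4 - 7*x^3 + 6*x^2 + 28*x - 40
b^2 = b^2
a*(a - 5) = a^2 - 5*a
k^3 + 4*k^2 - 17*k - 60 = (k - 4)*(k + 3)*(k + 5)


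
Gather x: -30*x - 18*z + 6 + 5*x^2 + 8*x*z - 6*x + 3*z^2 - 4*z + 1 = 5*x^2 + x*(8*z - 36) + 3*z^2 - 22*z + 7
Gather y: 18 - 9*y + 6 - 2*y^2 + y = -2*y^2 - 8*y + 24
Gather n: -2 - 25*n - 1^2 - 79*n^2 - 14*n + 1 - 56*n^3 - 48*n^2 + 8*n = -56*n^3 - 127*n^2 - 31*n - 2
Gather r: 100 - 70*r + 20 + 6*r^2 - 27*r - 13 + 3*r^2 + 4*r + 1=9*r^2 - 93*r + 108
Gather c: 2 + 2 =4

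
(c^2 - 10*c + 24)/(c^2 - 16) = (c - 6)/(c + 4)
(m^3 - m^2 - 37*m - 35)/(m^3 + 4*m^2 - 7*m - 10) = (m - 7)/(m - 2)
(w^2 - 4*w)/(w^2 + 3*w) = (w - 4)/(w + 3)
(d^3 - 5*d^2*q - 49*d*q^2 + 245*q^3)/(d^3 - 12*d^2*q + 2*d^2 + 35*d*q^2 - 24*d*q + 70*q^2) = (d + 7*q)/(d + 2)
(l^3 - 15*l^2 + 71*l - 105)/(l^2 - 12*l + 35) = l - 3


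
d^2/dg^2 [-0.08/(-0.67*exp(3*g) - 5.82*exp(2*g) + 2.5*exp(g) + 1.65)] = ((-0.4824*exp(2*g) - 1.8624*exp(g) + 0.2)*(0.67*exp(3*g) + 5.82*exp(2*g) - 2.5*exp(g) - 1.65) + 0.08*(2.01*exp(2*g) + 11.64*exp(g) - 2.5)*(4.02*exp(2*g) + 23.28*exp(g) - 5.0)*exp(g))*exp(g)/(0.67*exp(3*g) + 5.82*exp(2*g) - 2.5*exp(g) - 1.65)^3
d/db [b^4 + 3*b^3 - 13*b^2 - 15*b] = 4*b^3 + 9*b^2 - 26*b - 15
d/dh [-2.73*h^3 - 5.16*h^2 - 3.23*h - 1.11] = -8.19*h^2 - 10.32*h - 3.23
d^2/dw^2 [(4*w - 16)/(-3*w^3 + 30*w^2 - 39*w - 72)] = 8*(-(w - 4)*(3*w^2 - 20*w + 13)^2 + (3*w^2 - 20*w + (w - 4)*(3*w - 10) + 13)*(w^3 - 10*w^2 + 13*w + 24))/(3*(w^3 - 10*w^2 + 13*w + 24)^3)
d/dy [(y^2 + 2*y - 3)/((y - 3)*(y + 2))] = 3*(-y^2 - 2*y - 5)/(y^4 - 2*y^3 - 11*y^2 + 12*y + 36)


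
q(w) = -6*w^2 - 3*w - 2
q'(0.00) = -3.00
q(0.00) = -2.00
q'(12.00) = -147.00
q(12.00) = -902.00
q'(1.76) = -24.12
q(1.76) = -25.87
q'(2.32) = -30.84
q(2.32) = -41.25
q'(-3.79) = 42.48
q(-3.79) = -76.81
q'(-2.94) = 32.28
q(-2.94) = -45.04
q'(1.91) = -25.92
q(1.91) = -29.62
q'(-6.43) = 74.16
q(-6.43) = -230.78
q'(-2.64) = 28.68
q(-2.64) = -35.90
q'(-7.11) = 82.32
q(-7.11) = -283.98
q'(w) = -12*w - 3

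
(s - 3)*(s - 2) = s^2 - 5*s + 6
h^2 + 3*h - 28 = (h - 4)*(h + 7)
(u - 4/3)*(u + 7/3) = u^2 + u - 28/9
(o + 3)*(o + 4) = o^2 + 7*o + 12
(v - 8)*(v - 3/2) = v^2 - 19*v/2 + 12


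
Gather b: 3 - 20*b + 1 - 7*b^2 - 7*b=-7*b^2 - 27*b + 4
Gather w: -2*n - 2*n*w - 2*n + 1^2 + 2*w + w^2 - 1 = -4*n + w^2 + w*(2 - 2*n)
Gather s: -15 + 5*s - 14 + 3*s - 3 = 8*s - 32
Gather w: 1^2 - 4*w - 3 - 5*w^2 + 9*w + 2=-5*w^2 + 5*w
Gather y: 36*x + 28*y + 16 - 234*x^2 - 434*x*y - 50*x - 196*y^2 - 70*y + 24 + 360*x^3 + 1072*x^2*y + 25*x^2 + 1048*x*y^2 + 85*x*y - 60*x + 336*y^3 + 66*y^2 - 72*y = 360*x^3 - 209*x^2 - 74*x + 336*y^3 + y^2*(1048*x - 130) + y*(1072*x^2 - 349*x - 114) + 40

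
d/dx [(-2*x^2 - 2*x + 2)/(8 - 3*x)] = 2*(3*x^2 - 16*x - 5)/(9*x^2 - 48*x + 64)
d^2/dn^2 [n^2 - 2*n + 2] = 2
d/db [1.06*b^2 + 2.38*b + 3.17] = 2.12*b + 2.38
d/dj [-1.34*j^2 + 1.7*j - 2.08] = 1.7 - 2.68*j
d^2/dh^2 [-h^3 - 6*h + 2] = -6*h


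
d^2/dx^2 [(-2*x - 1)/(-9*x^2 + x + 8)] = 2*((-54*x - 7)*(-9*x^2 + x + 8) - (2*x + 1)*(18*x - 1)^2)/(-9*x^2 + x + 8)^3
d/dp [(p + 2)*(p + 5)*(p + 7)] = 3*p^2 + 28*p + 59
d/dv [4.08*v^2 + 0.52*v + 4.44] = 8.16*v + 0.52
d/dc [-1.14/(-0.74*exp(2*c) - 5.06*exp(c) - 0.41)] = (-1.6872*exp(c) - 5.7684)*exp(c)/(0.74*exp(2*c) + 5.06*exp(c) + 0.41)^2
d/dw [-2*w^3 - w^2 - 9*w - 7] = -6*w^2 - 2*w - 9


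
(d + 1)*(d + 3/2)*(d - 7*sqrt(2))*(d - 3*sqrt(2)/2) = d^4 - 17*sqrt(2)*d^3/2 + 5*d^3/2 - 85*sqrt(2)*d^2/4 + 45*d^2/2 - 51*sqrt(2)*d/4 + 105*d/2 + 63/2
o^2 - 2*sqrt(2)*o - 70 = (o - 7*sqrt(2))*(o + 5*sqrt(2))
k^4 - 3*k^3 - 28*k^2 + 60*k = k*(k - 6)*(k - 2)*(k + 5)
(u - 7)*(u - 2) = u^2 - 9*u + 14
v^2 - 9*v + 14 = (v - 7)*(v - 2)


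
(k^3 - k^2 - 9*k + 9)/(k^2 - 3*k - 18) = (k^2 - 4*k + 3)/(k - 6)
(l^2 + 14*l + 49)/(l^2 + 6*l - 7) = (l + 7)/(l - 1)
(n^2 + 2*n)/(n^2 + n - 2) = n/(n - 1)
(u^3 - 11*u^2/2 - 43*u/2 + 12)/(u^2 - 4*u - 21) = (u^2 - 17*u/2 + 4)/(u - 7)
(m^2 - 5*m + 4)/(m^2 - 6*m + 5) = (m - 4)/(m - 5)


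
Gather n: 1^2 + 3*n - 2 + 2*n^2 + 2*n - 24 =2*n^2 + 5*n - 25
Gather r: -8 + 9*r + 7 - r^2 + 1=-r^2 + 9*r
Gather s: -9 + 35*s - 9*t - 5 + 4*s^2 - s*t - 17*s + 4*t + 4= 4*s^2 + s*(18 - t) - 5*t - 10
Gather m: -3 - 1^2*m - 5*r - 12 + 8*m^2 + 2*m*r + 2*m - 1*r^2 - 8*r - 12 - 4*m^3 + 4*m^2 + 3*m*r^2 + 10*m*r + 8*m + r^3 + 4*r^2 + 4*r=-4*m^3 + 12*m^2 + m*(3*r^2 + 12*r + 9) + r^3 + 3*r^2 - 9*r - 27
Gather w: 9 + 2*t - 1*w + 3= 2*t - w + 12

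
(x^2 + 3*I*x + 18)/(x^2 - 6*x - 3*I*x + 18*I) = (x + 6*I)/(x - 6)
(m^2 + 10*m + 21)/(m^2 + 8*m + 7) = (m + 3)/(m + 1)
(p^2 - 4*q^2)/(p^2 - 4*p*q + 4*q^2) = (p + 2*q)/(p - 2*q)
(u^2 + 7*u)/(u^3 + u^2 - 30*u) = (u + 7)/(u^2 + u - 30)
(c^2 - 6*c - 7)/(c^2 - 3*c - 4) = (c - 7)/(c - 4)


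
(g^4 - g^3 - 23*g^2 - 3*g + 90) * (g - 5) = g^5 - 6*g^4 - 18*g^3 + 112*g^2 + 105*g - 450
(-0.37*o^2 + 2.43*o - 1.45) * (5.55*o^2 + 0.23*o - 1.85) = -2.0535*o^4 + 13.4014*o^3 - 6.8041*o^2 - 4.829*o + 2.6825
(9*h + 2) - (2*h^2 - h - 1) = -2*h^2 + 10*h + 3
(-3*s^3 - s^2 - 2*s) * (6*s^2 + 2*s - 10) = -18*s^5 - 12*s^4 + 16*s^3 + 6*s^2 + 20*s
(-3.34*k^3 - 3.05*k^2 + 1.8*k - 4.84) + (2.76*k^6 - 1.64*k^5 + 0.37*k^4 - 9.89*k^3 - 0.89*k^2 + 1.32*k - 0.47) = 2.76*k^6 - 1.64*k^5 + 0.37*k^4 - 13.23*k^3 - 3.94*k^2 + 3.12*k - 5.31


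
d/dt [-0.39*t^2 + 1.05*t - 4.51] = 1.05 - 0.78*t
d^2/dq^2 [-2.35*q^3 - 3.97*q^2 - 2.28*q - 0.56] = -14.1*q - 7.94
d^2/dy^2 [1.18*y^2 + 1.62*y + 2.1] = 2.36000000000000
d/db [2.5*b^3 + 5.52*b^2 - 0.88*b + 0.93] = 7.5*b^2 + 11.04*b - 0.88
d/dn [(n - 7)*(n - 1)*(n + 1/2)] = 3*n^2 - 15*n + 3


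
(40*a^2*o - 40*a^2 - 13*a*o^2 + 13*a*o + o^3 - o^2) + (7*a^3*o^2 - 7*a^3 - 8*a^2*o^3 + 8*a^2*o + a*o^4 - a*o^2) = 7*a^3*o^2 - 7*a^3 - 8*a^2*o^3 + 48*a^2*o - 40*a^2 + a*o^4 - 14*a*o^2 + 13*a*o + o^3 - o^2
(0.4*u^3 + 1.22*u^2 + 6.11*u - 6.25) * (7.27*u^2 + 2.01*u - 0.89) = 2.908*u^5 + 9.6734*u^4 + 46.5159*u^3 - 34.2422*u^2 - 18.0004*u + 5.5625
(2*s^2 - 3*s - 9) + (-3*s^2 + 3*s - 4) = -s^2 - 13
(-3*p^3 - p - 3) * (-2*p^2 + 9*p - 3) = 6*p^5 - 27*p^4 + 11*p^3 - 3*p^2 - 24*p + 9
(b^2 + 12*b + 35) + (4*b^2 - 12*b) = 5*b^2 + 35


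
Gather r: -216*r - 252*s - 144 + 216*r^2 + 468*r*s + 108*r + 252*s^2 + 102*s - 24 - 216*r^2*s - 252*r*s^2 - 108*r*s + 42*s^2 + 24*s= r^2*(216 - 216*s) + r*(-252*s^2 + 360*s - 108) + 294*s^2 - 126*s - 168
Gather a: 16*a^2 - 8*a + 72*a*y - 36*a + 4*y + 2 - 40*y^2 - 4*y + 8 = 16*a^2 + a*(72*y - 44) - 40*y^2 + 10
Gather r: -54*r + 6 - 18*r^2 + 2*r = -18*r^2 - 52*r + 6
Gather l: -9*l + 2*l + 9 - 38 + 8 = -7*l - 21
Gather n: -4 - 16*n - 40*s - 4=-16*n - 40*s - 8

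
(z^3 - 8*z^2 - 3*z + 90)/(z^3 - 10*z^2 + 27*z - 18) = (z^2 - 2*z - 15)/(z^2 - 4*z + 3)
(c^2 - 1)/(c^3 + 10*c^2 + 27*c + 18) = (c - 1)/(c^2 + 9*c + 18)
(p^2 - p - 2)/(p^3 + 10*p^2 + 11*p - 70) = (p + 1)/(p^2 + 12*p + 35)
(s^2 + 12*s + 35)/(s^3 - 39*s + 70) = (s + 5)/(s^2 - 7*s + 10)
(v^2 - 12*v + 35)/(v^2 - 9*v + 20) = (v - 7)/(v - 4)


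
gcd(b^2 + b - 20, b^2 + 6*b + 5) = b + 5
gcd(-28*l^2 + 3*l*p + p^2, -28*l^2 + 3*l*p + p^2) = -28*l^2 + 3*l*p + p^2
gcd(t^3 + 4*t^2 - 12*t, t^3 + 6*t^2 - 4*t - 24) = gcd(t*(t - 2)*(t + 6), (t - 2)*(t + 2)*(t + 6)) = t^2 + 4*t - 12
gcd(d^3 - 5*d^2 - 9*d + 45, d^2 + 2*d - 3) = d + 3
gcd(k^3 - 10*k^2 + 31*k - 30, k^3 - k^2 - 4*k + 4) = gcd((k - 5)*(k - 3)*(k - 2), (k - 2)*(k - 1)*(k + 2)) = k - 2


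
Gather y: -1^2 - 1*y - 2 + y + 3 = 0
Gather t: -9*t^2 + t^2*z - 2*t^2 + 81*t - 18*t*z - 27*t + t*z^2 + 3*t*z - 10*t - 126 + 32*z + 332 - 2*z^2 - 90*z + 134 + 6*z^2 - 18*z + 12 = t^2*(z - 11) + t*(z^2 - 15*z + 44) + 4*z^2 - 76*z + 352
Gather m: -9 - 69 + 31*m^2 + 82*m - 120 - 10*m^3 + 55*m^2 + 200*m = -10*m^3 + 86*m^2 + 282*m - 198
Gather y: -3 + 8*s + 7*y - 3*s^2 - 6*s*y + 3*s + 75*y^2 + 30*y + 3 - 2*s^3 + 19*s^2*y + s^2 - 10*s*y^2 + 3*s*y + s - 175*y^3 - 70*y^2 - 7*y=-2*s^3 - 2*s^2 + 12*s - 175*y^3 + y^2*(5 - 10*s) + y*(19*s^2 - 3*s + 30)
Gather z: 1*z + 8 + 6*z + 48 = 7*z + 56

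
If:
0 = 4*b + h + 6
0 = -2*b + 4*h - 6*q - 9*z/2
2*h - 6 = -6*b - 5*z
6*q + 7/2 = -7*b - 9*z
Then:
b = -43/92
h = -95/23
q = -949/184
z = 157/46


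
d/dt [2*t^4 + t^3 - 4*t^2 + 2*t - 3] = 8*t^3 + 3*t^2 - 8*t + 2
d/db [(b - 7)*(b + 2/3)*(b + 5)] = 3*b^2 - 8*b/3 - 109/3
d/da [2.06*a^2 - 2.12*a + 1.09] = 4.12*a - 2.12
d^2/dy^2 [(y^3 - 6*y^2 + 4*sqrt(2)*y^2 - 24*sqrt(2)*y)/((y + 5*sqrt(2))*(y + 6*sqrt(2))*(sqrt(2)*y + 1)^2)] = 4*(y^7 - 18*y^6 + 11*sqrt(2)*y^6 - 342*sqrt(2)*y^5 + 18*y^5 - 5148*y^4 - 650*sqrt(2)*y^4 - 18999*sqrt(2)*y^3 - 6929*y^3 - 62100*y^2 - 15210*sqrt(2)*y^2 - 23400*y + 720*sqrt(2)*y + 7200*sqrt(2) + 177840)/(4*y^10 + 140*sqrt(2)*y^9 + 4164*y^8 + 34136*sqrt(2)*y^7 + 334529*y^6 + 993201*sqrt(2)*y^5 + 3471002*y^4 + 3377662*sqrt(2)*y^3 + 3596760*y^2 + 982800*sqrt(2)*y + 216000)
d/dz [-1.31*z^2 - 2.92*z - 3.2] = -2.62*z - 2.92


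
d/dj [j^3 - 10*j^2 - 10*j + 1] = 3*j^2 - 20*j - 10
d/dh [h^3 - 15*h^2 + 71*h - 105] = 3*h^2 - 30*h + 71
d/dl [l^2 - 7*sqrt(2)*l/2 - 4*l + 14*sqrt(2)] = 2*l - 7*sqrt(2)/2 - 4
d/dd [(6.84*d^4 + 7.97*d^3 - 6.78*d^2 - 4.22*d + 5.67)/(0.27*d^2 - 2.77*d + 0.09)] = (3.6936*d^5 - 54.6885*d^4 - 41.6914*d^3 + 22.0719*d^2 - 4.2822*d + 15.3261)/(0.0729*d^4 - 1.4958*d^3 + 7.7215*d^2 - 0.4986*d + 0.0081)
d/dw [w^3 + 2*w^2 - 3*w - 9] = 3*w^2 + 4*w - 3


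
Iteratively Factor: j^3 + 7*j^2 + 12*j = (j + 4)*(j^2 + 3*j) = (j + 3)*(j + 4)*(j)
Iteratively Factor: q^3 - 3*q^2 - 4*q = (q - 4)*(q^2 + q) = q*(q - 4)*(q + 1)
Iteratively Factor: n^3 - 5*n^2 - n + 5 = (n - 1)*(n^2 - 4*n - 5) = (n - 1)*(n + 1)*(n - 5)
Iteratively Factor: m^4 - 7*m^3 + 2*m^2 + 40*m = (m - 4)*(m^3 - 3*m^2 - 10*m) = (m - 5)*(m - 4)*(m^2 + 2*m) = m*(m - 5)*(m - 4)*(m + 2)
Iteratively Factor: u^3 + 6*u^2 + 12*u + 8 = (u + 2)*(u^2 + 4*u + 4) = (u + 2)^2*(u + 2)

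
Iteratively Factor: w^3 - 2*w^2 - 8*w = (w - 4)*(w^2 + 2*w) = w*(w - 4)*(w + 2)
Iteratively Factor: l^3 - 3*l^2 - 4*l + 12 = (l - 3)*(l^2 - 4) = (l - 3)*(l - 2)*(l + 2)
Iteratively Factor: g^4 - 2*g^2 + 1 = (g - 1)*(g^3 + g^2 - g - 1) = (g - 1)^2*(g^2 + 2*g + 1) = (g - 1)^2*(g + 1)*(g + 1)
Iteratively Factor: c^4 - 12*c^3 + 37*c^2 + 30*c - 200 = (c - 5)*(c^3 - 7*c^2 + 2*c + 40) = (c - 5)^2*(c^2 - 2*c - 8) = (c - 5)^2*(c + 2)*(c - 4)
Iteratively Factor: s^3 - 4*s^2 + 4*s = (s - 2)*(s^2 - 2*s) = (s - 2)^2*(s)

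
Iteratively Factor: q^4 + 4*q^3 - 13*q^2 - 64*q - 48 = (q + 1)*(q^3 + 3*q^2 - 16*q - 48) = (q + 1)*(q + 3)*(q^2 - 16) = (q - 4)*(q + 1)*(q + 3)*(q + 4)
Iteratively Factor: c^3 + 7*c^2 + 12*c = (c + 4)*(c^2 + 3*c) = c*(c + 4)*(c + 3)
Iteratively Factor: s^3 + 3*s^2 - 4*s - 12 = (s + 2)*(s^2 + s - 6) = (s + 2)*(s + 3)*(s - 2)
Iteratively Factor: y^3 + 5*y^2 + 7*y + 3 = (y + 3)*(y^2 + 2*y + 1) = (y + 1)*(y + 3)*(y + 1)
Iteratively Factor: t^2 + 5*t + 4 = (t + 4)*(t + 1)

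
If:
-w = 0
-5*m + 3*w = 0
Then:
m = 0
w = 0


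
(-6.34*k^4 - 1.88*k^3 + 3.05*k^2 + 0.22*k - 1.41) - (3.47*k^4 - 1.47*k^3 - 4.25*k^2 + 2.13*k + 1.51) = -9.81*k^4 - 0.41*k^3 + 7.3*k^2 - 1.91*k - 2.92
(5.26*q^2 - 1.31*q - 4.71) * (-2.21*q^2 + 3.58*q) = -11.6246*q^4 + 21.7259*q^3 + 5.7193*q^2 - 16.8618*q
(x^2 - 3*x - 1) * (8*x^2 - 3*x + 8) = 8*x^4 - 27*x^3 + 9*x^2 - 21*x - 8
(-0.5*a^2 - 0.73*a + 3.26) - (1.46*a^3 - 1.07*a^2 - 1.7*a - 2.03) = -1.46*a^3 + 0.57*a^2 + 0.97*a + 5.29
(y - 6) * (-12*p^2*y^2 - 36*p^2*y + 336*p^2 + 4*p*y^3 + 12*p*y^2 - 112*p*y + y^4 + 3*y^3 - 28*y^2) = -12*p^2*y^3 + 36*p^2*y^2 + 552*p^2*y - 2016*p^2 + 4*p*y^4 - 12*p*y^3 - 184*p*y^2 + 672*p*y + y^5 - 3*y^4 - 46*y^3 + 168*y^2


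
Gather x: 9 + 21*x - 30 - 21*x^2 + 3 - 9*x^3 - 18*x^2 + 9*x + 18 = -9*x^3 - 39*x^2 + 30*x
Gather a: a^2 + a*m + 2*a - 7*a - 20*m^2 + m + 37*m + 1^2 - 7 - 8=a^2 + a*(m - 5) - 20*m^2 + 38*m - 14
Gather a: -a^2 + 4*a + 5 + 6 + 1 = -a^2 + 4*a + 12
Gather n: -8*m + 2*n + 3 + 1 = -8*m + 2*n + 4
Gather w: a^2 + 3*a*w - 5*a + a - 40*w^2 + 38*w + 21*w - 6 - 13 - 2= a^2 - 4*a - 40*w^2 + w*(3*a + 59) - 21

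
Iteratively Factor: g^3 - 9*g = (g - 3)*(g^2 + 3*g) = (g - 3)*(g + 3)*(g)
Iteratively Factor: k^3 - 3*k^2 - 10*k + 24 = (k + 3)*(k^2 - 6*k + 8) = (k - 4)*(k + 3)*(k - 2)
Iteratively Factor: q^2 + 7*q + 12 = (q + 4)*(q + 3)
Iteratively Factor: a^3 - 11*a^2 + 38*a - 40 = (a - 2)*(a^2 - 9*a + 20) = (a - 5)*(a - 2)*(a - 4)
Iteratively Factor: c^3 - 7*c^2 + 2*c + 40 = (c + 2)*(c^2 - 9*c + 20) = (c - 5)*(c + 2)*(c - 4)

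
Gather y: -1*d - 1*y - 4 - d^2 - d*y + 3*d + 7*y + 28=-d^2 + 2*d + y*(6 - d) + 24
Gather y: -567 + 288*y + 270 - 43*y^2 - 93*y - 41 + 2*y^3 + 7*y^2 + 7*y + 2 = 2*y^3 - 36*y^2 + 202*y - 336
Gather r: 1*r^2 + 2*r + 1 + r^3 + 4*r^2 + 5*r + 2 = r^3 + 5*r^2 + 7*r + 3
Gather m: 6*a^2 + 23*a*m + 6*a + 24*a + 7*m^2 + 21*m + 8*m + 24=6*a^2 + 30*a + 7*m^2 + m*(23*a + 29) + 24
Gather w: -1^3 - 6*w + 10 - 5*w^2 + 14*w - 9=-5*w^2 + 8*w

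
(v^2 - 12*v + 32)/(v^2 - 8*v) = (v - 4)/v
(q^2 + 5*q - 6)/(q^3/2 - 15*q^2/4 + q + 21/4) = 4*(q^2 + 5*q - 6)/(2*q^3 - 15*q^2 + 4*q + 21)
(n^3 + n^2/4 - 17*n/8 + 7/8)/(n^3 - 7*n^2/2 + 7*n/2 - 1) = (n + 7/4)/(n - 2)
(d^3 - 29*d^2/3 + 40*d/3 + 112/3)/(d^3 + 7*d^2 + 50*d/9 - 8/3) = 3*(d^2 - 11*d + 28)/(3*d^2 + 17*d - 6)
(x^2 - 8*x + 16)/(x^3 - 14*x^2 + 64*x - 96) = 1/(x - 6)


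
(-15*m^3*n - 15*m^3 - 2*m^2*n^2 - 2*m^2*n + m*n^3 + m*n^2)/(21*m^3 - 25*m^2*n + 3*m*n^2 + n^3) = m*(-15*m^2*n - 15*m^2 - 2*m*n^2 - 2*m*n + n^3 + n^2)/(21*m^3 - 25*m^2*n + 3*m*n^2 + n^3)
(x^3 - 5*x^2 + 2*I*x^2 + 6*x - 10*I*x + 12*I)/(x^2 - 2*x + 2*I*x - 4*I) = x - 3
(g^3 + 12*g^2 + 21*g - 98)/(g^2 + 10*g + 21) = (g^2 + 5*g - 14)/(g + 3)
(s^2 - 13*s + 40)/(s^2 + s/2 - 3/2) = 2*(s^2 - 13*s + 40)/(2*s^2 + s - 3)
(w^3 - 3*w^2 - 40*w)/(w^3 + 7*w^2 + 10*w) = (w - 8)/(w + 2)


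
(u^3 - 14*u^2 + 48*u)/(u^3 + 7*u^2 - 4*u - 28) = u*(u^2 - 14*u + 48)/(u^3 + 7*u^2 - 4*u - 28)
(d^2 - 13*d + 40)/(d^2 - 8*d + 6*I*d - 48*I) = (d - 5)/(d + 6*I)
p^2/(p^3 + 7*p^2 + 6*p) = p/(p^2 + 7*p + 6)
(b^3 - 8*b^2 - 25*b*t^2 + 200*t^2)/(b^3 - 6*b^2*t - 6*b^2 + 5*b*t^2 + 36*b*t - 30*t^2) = (-b^2 - 5*b*t + 8*b + 40*t)/(-b^2 + b*t + 6*b - 6*t)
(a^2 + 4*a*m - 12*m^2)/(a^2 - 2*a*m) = (a + 6*m)/a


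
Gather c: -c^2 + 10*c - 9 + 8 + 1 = -c^2 + 10*c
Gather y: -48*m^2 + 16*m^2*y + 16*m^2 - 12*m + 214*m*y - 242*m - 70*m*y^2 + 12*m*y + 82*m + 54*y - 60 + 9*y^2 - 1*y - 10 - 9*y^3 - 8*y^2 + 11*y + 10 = -32*m^2 - 172*m - 9*y^3 + y^2*(1 - 70*m) + y*(16*m^2 + 226*m + 64) - 60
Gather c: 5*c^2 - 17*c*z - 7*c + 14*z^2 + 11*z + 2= 5*c^2 + c*(-17*z - 7) + 14*z^2 + 11*z + 2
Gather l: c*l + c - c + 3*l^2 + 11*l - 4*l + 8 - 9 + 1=3*l^2 + l*(c + 7)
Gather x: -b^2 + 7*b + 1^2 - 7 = -b^2 + 7*b - 6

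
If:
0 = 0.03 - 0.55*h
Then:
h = 0.05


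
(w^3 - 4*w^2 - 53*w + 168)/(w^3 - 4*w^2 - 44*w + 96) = (w^2 + 4*w - 21)/(w^2 + 4*w - 12)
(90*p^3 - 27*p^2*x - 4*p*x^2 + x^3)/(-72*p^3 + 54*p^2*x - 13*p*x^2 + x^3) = (5*p + x)/(-4*p + x)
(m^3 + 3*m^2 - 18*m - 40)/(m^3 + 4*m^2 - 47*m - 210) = (m^2 - 2*m - 8)/(m^2 - m - 42)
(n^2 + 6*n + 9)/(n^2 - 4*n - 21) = (n + 3)/(n - 7)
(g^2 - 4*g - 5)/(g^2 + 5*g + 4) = (g - 5)/(g + 4)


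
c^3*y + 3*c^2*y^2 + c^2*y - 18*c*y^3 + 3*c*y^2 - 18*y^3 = (c - 3*y)*(c + 6*y)*(c*y + y)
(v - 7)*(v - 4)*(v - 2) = v^3 - 13*v^2 + 50*v - 56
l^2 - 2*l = l*(l - 2)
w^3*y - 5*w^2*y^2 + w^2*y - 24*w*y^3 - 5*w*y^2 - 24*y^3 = (w - 8*y)*(w + 3*y)*(w*y + y)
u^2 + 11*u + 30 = (u + 5)*(u + 6)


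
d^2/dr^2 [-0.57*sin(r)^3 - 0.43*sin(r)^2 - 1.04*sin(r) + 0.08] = 1.4675*sin(r) - 1.2825*sin(3*r) - 0.86*cos(2*r)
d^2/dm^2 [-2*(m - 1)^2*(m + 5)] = -12*m - 12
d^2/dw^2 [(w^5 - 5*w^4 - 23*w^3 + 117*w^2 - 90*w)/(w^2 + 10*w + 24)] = 2*(3*w^7 + 75*w^6 + 666*w^5 + 1740*w^4 - 6848*w^3 - 42264*w^2 - 33264*w + 88992)/(w^6 + 30*w^5 + 372*w^4 + 2440*w^3 + 8928*w^2 + 17280*w + 13824)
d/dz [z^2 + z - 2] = 2*z + 1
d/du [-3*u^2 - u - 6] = -6*u - 1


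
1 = 1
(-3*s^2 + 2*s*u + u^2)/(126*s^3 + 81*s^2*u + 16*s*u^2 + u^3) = (-s + u)/(42*s^2 + 13*s*u + u^2)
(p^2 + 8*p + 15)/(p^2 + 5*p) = (p + 3)/p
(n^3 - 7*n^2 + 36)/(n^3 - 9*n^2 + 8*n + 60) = (n - 3)/(n - 5)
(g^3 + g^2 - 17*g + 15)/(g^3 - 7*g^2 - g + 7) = (g^2 + 2*g - 15)/(g^2 - 6*g - 7)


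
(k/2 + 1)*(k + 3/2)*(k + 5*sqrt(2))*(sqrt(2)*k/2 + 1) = sqrt(2)*k^4/4 + 7*sqrt(2)*k^3/8 + 3*k^3 + 13*sqrt(2)*k^2/4 + 21*k^2/2 + 9*k + 35*sqrt(2)*k/4 + 15*sqrt(2)/2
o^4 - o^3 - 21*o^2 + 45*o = o*(o - 3)^2*(o + 5)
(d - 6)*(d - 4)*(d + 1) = d^3 - 9*d^2 + 14*d + 24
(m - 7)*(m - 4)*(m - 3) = m^3 - 14*m^2 + 61*m - 84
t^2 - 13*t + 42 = (t - 7)*(t - 6)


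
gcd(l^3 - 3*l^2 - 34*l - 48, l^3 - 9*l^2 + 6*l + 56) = l + 2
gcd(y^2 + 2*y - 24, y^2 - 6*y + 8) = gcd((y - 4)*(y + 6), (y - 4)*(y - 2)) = y - 4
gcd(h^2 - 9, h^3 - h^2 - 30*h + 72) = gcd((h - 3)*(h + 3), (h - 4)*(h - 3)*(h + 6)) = h - 3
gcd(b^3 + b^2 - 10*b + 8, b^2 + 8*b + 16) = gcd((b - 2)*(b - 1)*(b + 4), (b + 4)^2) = b + 4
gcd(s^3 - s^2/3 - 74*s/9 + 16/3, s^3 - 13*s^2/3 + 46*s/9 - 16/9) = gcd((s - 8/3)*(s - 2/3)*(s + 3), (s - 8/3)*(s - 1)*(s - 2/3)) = s^2 - 10*s/3 + 16/9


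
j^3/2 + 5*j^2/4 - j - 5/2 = (j/2 + sqrt(2)/2)*(j + 5/2)*(j - sqrt(2))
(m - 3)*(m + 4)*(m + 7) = m^3 + 8*m^2 - 5*m - 84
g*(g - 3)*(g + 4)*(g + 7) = g^4 + 8*g^3 - 5*g^2 - 84*g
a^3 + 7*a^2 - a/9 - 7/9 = (a - 1/3)*(a + 1/3)*(a + 7)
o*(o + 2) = o^2 + 2*o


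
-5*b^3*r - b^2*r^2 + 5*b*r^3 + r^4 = r*(-b + r)*(b + r)*(5*b + r)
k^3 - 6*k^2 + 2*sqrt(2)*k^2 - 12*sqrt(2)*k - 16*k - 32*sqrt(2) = (k - 8)*(k + 2)*(k + 2*sqrt(2))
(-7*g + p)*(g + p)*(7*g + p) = -49*g^3 - 49*g^2*p + g*p^2 + p^3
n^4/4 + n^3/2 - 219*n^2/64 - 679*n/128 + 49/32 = (n/4 + 1)*(n - 7/2)*(n - 1/4)*(n + 7/4)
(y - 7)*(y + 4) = y^2 - 3*y - 28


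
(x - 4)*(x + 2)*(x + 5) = x^3 + 3*x^2 - 18*x - 40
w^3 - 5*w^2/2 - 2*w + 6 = (w - 2)^2*(w + 3/2)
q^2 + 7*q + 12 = (q + 3)*(q + 4)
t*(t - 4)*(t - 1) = t^3 - 5*t^2 + 4*t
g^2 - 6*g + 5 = (g - 5)*(g - 1)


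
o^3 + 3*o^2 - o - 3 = (o - 1)*(o + 1)*(o + 3)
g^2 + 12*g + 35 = (g + 5)*(g + 7)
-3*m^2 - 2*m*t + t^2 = (-3*m + t)*(m + t)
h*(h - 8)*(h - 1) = h^3 - 9*h^2 + 8*h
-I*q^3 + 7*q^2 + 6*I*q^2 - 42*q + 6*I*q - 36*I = (q - 6)*(q + 6*I)*(-I*q + 1)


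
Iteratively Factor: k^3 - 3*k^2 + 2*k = (k)*(k^2 - 3*k + 2) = k*(k - 1)*(k - 2)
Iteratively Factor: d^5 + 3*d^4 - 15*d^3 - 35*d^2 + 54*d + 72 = (d - 3)*(d^4 + 6*d^3 + 3*d^2 - 26*d - 24) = (d - 3)*(d + 1)*(d^3 + 5*d^2 - 2*d - 24) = (d - 3)*(d + 1)*(d + 3)*(d^2 + 2*d - 8) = (d - 3)*(d - 2)*(d + 1)*(d + 3)*(d + 4)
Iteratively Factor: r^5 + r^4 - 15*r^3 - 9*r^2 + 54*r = (r - 3)*(r^4 + 4*r^3 - 3*r^2 - 18*r) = (r - 3)*(r - 2)*(r^3 + 6*r^2 + 9*r) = r*(r - 3)*(r - 2)*(r^2 + 6*r + 9) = r*(r - 3)*(r - 2)*(r + 3)*(r + 3)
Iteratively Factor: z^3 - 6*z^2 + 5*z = (z - 1)*(z^2 - 5*z) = (z - 5)*(z - 1)*(z)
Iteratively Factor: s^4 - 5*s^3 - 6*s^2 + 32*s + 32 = (s + 2)*(s^3 - 7*s^2 + 8*s + 16) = (s + 1)*(s + 2)*(s^2 - 8*s + 16) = (s - 4)*(s + 1)*(s + 2)*(s - 4)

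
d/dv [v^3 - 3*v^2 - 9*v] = 3*v^2 - 6*v - 9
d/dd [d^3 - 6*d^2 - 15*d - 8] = 3*d^2 - 12*d - 15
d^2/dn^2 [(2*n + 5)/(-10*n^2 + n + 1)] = 2*((2*n + 5)*(20*n - 1)^2 + 12*(5*n + 4)*(-10*n^2 + n + 1))/(-10*n^2 + n + 1)^3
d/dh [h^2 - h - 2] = 2*h - 1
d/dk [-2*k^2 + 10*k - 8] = 10 - 4*k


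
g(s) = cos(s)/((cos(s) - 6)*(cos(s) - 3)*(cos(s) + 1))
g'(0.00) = 0.00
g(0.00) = 0.05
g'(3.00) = -50.33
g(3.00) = -3.55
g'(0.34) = -0.02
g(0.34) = 0.05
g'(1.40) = -0.05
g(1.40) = 0.01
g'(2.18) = -0.17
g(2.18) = -0.06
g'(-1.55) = 0.05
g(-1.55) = 0.00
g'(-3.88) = -0.36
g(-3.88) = -0.11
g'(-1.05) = 0.04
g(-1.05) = 0.02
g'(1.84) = -0.08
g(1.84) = -0.02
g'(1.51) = -0.05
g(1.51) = 0.00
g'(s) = -sin(s)/((cos(s) - 6)*(cos(s) - 3)*(cos(s) + 1)) + sin(s)*cos(s)/((cos(s) - 6)*(cos(s) - 3)*(cos(s) + 1)^2) + sin(s)*cos(s)/((cos(s) - 6)*(cos(s) - 3)^2*(cos(s) + 1)) + sin(s)*cos(s)/((cos(s) - 6)^2*(cos(s) - 3)*(cos(s) + 1))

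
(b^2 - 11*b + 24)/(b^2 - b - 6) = (b - 8)/(b + 2)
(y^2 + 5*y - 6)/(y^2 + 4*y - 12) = (y - 1)/(y - 2)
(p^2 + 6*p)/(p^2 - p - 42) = p/(p - 7)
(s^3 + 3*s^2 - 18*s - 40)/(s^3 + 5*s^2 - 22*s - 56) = (s + 5)/(s + 7)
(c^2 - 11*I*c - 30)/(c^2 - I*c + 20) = (c - 6*I)/(c + 4*I)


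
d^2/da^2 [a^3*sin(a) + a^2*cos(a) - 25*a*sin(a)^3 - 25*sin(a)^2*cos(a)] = -a^3*sin(a) + 5*a^2*cos(a) + 225*a*sin(a)^3 - 148*a*sin(a) + 75*sin(a)^2*cos(a) - 48*cos(a)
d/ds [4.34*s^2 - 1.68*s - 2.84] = 8.68*s - 1.68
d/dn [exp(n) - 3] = exp(n)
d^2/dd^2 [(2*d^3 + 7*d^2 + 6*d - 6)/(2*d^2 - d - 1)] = 2*(44*d^3 - 24*d^2 + 78*d - 17)/(8*d^6 - 12*d^5 - 6*d^4 + 11*d^3 + 3*d^2 - 3*d - 1)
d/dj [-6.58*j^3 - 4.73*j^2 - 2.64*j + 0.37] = -19.74*j^2 - 9.46*j - 2.64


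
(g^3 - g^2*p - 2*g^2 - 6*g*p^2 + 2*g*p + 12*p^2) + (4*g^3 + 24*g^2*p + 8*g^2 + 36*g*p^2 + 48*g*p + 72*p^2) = 5*g^3 + 23*g^2*p + 6*g^2 + 30*g*p^2 + 50*g*p + 84*p^2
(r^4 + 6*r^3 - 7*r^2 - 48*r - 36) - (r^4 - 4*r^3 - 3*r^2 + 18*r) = 10*r^3 - 4*r^2 - 66*r - 36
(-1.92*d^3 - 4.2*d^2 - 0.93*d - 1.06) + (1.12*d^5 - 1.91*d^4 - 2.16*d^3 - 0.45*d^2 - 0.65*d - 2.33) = 1.12*d^5 - 1.91*d^4 - 4.08*d^3 - 4.65*d^2 - 1.58*d - 3.39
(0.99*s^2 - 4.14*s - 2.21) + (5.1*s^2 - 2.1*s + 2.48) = 6.09*s^2 - 6.24*s + 0.27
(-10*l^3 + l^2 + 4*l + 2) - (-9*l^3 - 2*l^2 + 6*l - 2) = -l^3 + 3*l^2 - 2*l + 4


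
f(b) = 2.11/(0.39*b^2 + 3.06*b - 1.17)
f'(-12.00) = 0.04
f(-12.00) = 0.12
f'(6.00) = -0.02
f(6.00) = 0.07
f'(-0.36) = -1.19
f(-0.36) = -0.95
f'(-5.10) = 0.04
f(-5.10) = -0.32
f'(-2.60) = -0.05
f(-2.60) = -0.33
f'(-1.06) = -0.30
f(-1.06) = -0.53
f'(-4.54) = 0.02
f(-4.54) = -0.30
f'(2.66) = -0.11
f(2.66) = 0.22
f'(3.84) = -0.05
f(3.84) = 0.13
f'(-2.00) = -0.10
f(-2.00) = -0.37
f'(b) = 2.11*(-0.78*b - 3.06)/(0.39*b^2 + 3.06*b - 1.17)^2 = (-1.6458*b - 6.4566)/(0.39*b^2 + 3.06*b - 1.17)^2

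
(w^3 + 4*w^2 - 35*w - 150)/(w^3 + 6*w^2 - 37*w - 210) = (w + 5)/(w + 7)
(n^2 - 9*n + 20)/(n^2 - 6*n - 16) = (-n^2 + 9*n - 20)/(-n^2 + 6*n + 16)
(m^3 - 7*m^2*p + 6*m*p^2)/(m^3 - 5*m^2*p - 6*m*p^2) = (m - p)/(m + p)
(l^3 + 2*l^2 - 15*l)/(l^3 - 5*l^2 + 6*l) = (l + 5)/(l - 2)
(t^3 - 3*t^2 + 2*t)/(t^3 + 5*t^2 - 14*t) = (t - 1)/(t + 7)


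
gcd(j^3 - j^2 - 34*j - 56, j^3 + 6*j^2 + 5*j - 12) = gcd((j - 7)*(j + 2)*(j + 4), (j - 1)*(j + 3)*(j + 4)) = j + 4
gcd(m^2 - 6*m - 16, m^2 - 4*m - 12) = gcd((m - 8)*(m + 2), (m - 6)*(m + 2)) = m + 2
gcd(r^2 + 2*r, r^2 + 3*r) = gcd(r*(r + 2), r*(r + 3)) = r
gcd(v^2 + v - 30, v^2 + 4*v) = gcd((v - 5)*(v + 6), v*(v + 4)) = 1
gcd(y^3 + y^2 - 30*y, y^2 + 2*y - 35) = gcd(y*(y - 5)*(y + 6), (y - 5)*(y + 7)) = y - 5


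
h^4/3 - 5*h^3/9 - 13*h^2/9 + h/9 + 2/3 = (h/3 + 1/3)*(h - 3)*(h - 2/3)*(h + 1)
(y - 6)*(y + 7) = y^2 + y - 42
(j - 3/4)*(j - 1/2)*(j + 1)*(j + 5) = j^4 + 19*j^3/4 - 17*j^2/8 - 4*j + 15/8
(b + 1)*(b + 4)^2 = b^3 + 9*b^2 + 24*b + 16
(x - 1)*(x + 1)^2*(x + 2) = x^4 + 3*x^3 + x^2 - 3*x - 2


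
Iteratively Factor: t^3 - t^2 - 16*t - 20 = (t - 5)*(t^2 + 4*t + 4) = (t - 5)*(t + 2)*(t + 2)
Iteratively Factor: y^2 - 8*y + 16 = (y - 4)*(y - 4)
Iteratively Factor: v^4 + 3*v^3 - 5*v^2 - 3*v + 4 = (v + 1)*(v^3 + 2*v^2 - 7*v + 4) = (v - 1)*(v + 1)*(v^2 + 3*v - 4) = (v - 1)^2*(v + 1)*(v + 4)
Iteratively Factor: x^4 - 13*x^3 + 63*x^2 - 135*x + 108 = (x - 3)*(x^3 - 10*x^2 + 33*x - 36) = (x - 4)*(x - 3)*(x^2 - 6*x + 9) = (x - 4)*(x - 3)^2*(x - 3)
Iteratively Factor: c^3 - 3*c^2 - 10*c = (c - 5)*(c^2 + 2*c) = c*(c - 5)*(c + 2)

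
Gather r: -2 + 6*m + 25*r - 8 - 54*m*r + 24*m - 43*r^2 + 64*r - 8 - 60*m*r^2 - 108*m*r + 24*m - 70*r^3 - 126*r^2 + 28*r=54*m - 70*r^3 + r^2*(-60*m - 169) + r*(117 - 162*m) - 18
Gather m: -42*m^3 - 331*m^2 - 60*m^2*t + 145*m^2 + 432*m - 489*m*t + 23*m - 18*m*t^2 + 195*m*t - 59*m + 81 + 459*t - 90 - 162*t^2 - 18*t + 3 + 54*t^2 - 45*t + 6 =-42*m^3 + m^2*(-60*t - 186) + m*(-18*t^2 - 294*t + 396) - 108*t^2 + 396*t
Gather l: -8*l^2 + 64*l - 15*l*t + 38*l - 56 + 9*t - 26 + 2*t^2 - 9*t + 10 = -8*l^2 + l*(102 - 15*t) + 2*t^2 - 72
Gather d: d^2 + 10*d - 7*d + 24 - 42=d^2 + 3*d - 18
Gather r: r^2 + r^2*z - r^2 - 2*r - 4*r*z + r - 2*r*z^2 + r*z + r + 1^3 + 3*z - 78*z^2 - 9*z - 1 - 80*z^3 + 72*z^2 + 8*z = r^2*z + r*(-2*z^2 - 3*z) - 80*z^3 - 6*z^2 + 2*z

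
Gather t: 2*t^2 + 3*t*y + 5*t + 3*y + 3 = 2*t^2 + t*(3*y + 5) + 3*y + 3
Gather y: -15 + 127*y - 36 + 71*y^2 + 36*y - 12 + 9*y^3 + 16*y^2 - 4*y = 9*y^3 + 87*y^2 + 159*y - 63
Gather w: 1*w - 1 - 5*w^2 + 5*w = -5*w^2 + 6*w - 1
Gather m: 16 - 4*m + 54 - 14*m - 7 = 63 - 18*m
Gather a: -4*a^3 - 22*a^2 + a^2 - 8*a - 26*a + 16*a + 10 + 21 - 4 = -4*a^3 - 21*a^2 - 18*a + 27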